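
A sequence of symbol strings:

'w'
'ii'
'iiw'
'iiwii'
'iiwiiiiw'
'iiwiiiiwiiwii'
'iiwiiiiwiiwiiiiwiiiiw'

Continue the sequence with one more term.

iiwiiiiwiiwiiiiwiiiiwiiwiiiiwiiwii

From term 3 onward, concatenate the last term with the second-to-last: ii·w = iiw, iiw·ii = iiwii, …
So term 8 is iiwiiiiwiiwiiiiwiiiiw·iiwiiiiwiiwii.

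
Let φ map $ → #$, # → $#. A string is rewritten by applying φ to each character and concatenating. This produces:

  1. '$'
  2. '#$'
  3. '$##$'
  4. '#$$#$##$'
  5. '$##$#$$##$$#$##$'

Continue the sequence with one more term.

Applying the rule to each of the 16 symbols of $##$#$$##$$#$##$ gives the pieces #$ $# $# #$ $# #$ #$ $# $# #$ #$ $# #$ $# $# #$, which concatenate to the answer.

#$$#$##$$##$#$$#$##$#$$##$$#$##$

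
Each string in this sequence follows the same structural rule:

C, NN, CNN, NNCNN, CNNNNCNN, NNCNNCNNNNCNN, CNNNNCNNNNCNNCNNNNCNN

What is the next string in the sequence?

From term 3 onward, concatenate the second-to-last term with the last: C·NN = CNN, NN·CNN = NNCNN, …
Continuing: NNCNNCNNNNCNN · CNNNNCNNNNCNNCNNNNCNN gives term 8.

NNCNNCNNNNCNNCNNNNCNNNNCNNCNNNNCNN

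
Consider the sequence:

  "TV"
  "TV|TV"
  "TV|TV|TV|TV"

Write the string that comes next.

s(k+1) = s(k)·|·s(k) — each term doubles the last with '|' between the halves.
So the next term is two copies of TV|TV|TV|TV with '|' between the halves.

TV|TV|TV|TV|TV|TV|TV|TV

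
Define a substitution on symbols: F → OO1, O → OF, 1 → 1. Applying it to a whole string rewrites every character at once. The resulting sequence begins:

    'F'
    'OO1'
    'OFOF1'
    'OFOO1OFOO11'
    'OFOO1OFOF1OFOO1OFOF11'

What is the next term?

Rewriting the 21 symbols of OFOO1OFOF1OFOO1OFOF11 one by one yields OF OO1 OF OF 1 OF OO1 OF OO1 1 OF OO1 OF OF 1 OF OO1 OF OO1 1 1; concatenated:

OFOO1OFOF1OFOO1OFOO11OFOO1OFOF1OFOO1OFOO111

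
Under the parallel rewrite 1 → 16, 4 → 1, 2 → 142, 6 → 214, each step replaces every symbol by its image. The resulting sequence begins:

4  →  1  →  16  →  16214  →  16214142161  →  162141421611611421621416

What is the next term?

φ(162141421611611421621416) expands symbol-by-symbol to 16 214 142 16 1 16 1 142 16 214 16 16 214 16 16 1 142 16 214 142 16 1 16 214; joining the 24 pieces gives the next term.

16214142161161142162141616214161611421621414216116214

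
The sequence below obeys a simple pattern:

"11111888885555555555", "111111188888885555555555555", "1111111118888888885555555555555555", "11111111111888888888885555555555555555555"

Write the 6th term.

1111111111111118888888888888885555555555555555555555555

Each string has the form 1^{2n-1} 8^{2n-1} 5^{3n+1}, where the shown terms are n = 3, 4, 5, 6.
For term 6, n = 8, so the run lengths are 15, 15, 25.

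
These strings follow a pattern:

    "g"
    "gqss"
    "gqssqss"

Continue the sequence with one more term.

The strings grow by a fixed suffix qss each time.
So the next term is gqssqss·qss.

gqssqssqss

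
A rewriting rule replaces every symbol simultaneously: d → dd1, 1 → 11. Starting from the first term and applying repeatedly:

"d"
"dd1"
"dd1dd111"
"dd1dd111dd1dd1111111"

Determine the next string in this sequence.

Rewriting the 20 symbols of dd1dd111dd1dd1111111 one by one yields dd1 dd1 11 dd1 dd1 11 11 11 dd1 dd1 11 dd1 dd1 11 11 11 11 11 11 11; concatenated:

dd1dd111dd1dd1111111dd1dd111dd1dd111111111111111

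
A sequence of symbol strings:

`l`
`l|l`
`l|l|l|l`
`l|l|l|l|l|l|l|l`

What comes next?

s(k+1) = s(k)·|·s(k) — each term doubles the last with '|' between the halves.
So the next term is two copies of l|l|l|l|l|l|l|l with '|' between the halves.

l|l|l|l|l|l|l|l|l|l|l|l|l|l|l|l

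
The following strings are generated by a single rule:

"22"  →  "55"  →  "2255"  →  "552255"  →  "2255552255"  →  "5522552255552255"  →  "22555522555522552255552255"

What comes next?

From term 3 onward, concatenate the second-to-last term with the last: 22·55 = 2255, 55·2255 = 552255, …
Continuing: 5522552255552255 · 22555522555522552255552255 gives term 8.

552255225555225522555522555522552255552255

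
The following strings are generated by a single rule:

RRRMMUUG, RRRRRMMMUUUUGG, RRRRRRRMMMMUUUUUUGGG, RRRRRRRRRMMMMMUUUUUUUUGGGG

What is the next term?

The n-th term is 2n+1 R's then n+1 M's then 2n U's then n G's (n = 1, 2, …).
For the next term, n = 5, so the run lengths are 11, 6, 10, 5.

RRRRRRRRRRRMMMMMMUUUUUUUUUUGGGGG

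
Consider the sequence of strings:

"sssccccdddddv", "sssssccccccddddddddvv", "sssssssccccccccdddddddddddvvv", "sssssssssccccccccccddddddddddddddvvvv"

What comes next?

sssssssssssccccccccccccdddddddddddddddddvvvvv

The n-th term is 2n+1 s's then 2n+2 c's then 3n+2 d's then n v's (n = 1, 2, …).
Setting n = 5 gives 11, 12, 17, 5 characters in each block.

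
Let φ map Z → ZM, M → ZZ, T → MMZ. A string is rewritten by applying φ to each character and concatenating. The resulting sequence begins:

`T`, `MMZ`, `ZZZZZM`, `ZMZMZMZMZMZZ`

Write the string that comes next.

ZMZZZMZZZMZZZMZZZMZZZMZM

Rewriting each symbol of ZMZMZMZMZMZZ: Z→ZM, M→ZZ, Z→ZM, M→ZZ, Z→ZM, M→ZZ, Z→ZM, M→ZZ, Z→ZM, M→ZZ, Z→ZM, Z→ZM, which concatenates to ZM ZZ ZM ZZ ZM ZZ ZM ZZ ZM ZZ ZM ZM.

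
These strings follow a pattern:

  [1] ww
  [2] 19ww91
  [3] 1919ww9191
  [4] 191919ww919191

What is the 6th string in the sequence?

1919191919ww9191919191

s(k+1) = 19·s(k)·91, so each term gains 19 as a prefix and 91 as a suffix.
From 191919ww919191, 2 further steps: 191919ww919191 → 19191919ww91919191 → (answer).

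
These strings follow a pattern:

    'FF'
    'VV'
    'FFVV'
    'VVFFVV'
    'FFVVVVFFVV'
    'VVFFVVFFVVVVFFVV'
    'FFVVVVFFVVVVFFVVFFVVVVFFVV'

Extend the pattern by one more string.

VVFFVVFFVVVVFFVVFFVVVVFFVVVVFFVVFFVVVVFFVV

This is a Fibonacci-style word recurrence s(k) = s(k−2)·s(k−1): e.g. FF·VV = FFVV.
The next term joins VVFFVVFFVVVVFFVV and FFVVVVFFVVVVFFVVFFVVVVFFVV.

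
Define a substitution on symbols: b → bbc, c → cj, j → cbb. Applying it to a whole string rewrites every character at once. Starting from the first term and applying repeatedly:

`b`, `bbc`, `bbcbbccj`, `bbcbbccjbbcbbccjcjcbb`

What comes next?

bbcbbccjbbcbbccjcjcbbbbcbbccjbbcbbccjcjcbbcjcbbcjbbcbbc

φ(bbcbbccjbbcbbccjcjcbb) expands symbol-by-symbol to bbc bbc cj bbc bbc cj cj cbb bbc bbc cj bbc bbc cj cj cbb cj cbb cj bbc bbc; joining the 21 pieces gives the next term.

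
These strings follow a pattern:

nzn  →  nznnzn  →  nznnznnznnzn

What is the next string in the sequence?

Each string is two copies of the previous one concatenated.
So the next term is two copies of nznnznnznnzn.

nznnznnznnznnznnznnznnzn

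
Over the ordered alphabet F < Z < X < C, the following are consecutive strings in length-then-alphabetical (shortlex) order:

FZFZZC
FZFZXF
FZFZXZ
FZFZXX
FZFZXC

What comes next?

FZFZCF

The successor of FZFZXC increments the rightmost position that isn't already C and resets every position after it to F.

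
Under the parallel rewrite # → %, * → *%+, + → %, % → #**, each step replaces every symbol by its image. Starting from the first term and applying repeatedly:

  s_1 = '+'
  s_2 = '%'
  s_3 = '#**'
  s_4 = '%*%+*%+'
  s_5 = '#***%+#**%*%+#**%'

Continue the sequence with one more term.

Applying the rule to each of the 17 symbols of #***%+#**%*%+#**% gives the pieces % *%+ *%+ *%+ #** % % *%+ *%+ #** *%+ #** % % *%+ *%+ #**, which concatenate to the answer.

%*%+*%+*%+#**%%*%+*%+#***%+#**%%*%+*%+#**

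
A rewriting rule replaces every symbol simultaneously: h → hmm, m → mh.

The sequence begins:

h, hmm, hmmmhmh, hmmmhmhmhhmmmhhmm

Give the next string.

Applying the rule to each of the 17 symbols of hmmmhmhmhhmmmhhmm gives the pieces hmm mh mh mh hmm mh hmm mh hmm hmm mh mh mh hmm hmm mh mh, which concatenate to the answer.

hmmmhmhmhhmmmhhmmmhhmmhmmmhmhmhhmmhmmmhmh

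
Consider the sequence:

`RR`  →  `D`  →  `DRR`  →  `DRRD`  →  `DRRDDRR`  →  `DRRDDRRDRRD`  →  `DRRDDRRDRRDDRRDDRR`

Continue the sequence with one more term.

From term 3 onward, concatenate the last term with the second-to-last: D·RR = DRR, DRR·D = DRRD, …
Continuing: DRRDDRRDRRDDRRDDRR · DRRDDRRDRRD gives term 8.

DRRDDRRDRRDDRRDDRRDRRDDRRDRRD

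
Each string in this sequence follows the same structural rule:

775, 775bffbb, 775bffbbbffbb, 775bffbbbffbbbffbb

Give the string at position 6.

775bffbbbffbbbffbbbffbbbffbb

Each term is the previous one with bffbb appended.
From 775bffbbbffbbbffbb, 2 further steps: 775bffbbbffbbbffbb → 775bffbbbffbbbffbbbffbb → (answer).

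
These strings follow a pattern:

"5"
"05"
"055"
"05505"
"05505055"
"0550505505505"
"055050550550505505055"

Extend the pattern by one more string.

This is a Fibonacci-style word recurrence s(k) = s(k−1)·s(k−2): e.g. 05·5 = 055.
So term 8 is 055050550550505505055·0550505505505.

0550505505505055050550550505505505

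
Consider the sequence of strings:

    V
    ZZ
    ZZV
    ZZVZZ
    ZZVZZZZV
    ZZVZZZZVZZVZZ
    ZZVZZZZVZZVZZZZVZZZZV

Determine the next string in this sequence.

Each term (from the third on) is the previous term followed by the one before it: term 3 = ZZ·V = ZZV.
The next term joins ZZVZZZZVZZVZZZZVZZZZV and ZZVZZZZVZZVZZ.

ZZVZZZZVZZVZZZZVZZZZVZZVZZZZVZZVZZ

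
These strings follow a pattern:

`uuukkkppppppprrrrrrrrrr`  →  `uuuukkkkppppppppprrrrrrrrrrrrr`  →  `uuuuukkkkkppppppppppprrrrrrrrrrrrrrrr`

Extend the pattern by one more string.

uuuuuukkkkkkppppppppppppprrrrrrrrrrrrrrrrrrr

Term n consists of n u's, followed by n k's, followed by 2n+1 p's, followed by 3n+1 r's, where the shown terms are n = 3, 4, 5.
For the next term, n = 6, so the run lengths are 6, 6, 13, 19.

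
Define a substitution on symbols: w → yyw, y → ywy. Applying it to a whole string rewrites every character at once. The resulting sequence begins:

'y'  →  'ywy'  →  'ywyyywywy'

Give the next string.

Expanding ywyyywywy: y→ywy, w→yyw, y→ywy, y→ywy, y→ywy, w→yyw, y→ywy, w→yyw, y→ywy. Concatenated: ywy yyw ywy ywy ywy yyw ywy yyw ywy.

ywyyywywyywyywyyywywyyywywy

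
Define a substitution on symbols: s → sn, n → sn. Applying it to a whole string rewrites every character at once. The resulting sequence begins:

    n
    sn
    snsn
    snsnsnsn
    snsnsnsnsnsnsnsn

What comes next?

Replace each of the 16 characters of snsnsnsnsnsnsnsn in place — sn sn sn sn sn sn sn sn sn sn sn sn sn sn sn sn — and concatenate.

snsnsnsnsnsnsnsnsnsnsnsnsnsnsnsn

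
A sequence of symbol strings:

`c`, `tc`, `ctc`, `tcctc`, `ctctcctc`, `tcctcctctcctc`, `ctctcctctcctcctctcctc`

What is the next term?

Each term (from the third on) is the two preceding terms concatenated in order: term 3 = c·tc = ctc.
So term 8 is tcctcctctcctc·ctctcctctcctcctctcctc.

tcctcctctcctcctctcctctcctcctctcctc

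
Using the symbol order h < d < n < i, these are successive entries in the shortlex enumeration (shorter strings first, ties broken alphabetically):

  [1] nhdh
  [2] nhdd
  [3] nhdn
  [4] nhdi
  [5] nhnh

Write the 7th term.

Advancing 2 positions from nhnh through nhnh → nhnd reaches term 7.

nhnn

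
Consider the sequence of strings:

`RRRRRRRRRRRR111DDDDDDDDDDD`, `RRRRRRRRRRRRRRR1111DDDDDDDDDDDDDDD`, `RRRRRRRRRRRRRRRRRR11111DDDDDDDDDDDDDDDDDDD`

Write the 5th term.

The n-th term is 3n+3 R's then n 1's then 4n-1 D's, where the shown terms are n = 3, 4, 5.
For term 5, n = 7, so the run lengths are 24, 7, 27.

RRRRRRRRRRRRRRRRRRRRRRRR1111111DDDDDDDDDDDDDDDDDDDDDDDDDDD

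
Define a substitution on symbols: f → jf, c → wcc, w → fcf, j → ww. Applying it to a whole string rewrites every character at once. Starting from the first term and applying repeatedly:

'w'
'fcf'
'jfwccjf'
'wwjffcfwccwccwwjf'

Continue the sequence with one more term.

φ(wwjffcfwccwccwwjf) expands symbol-by-symbol to fcf fcf ww jf jf wcc jf fcf wcc wcc fcf wcc wcc fcf fcf ww jf; joining the 17 pieces gives the next term.

fcffcfwwjfjfwccjffcfwccwccfcfwccwccfcffcfwwjf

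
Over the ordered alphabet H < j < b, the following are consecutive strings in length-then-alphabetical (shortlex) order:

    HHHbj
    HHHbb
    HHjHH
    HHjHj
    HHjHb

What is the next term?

HHjjH

Treat HHjHb as a base-3 numeral over the given alphabet and add one, carrying through any trailing b's.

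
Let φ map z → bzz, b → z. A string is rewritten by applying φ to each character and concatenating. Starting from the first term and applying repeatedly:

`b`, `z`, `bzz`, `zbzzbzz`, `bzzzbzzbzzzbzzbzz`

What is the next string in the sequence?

zbzzbzzbzzzbzzbzzzbzzbzzbzzzbzzbzzzbzzbzz

φ(bzzzbzzbzzzbzzbzz) expands symbol-by-symbol to z bzz bzz bzz z bzz bzz z bzz bzz bzz z bzz bzz z bzz bzz; joining the 17 pieces gives the next term.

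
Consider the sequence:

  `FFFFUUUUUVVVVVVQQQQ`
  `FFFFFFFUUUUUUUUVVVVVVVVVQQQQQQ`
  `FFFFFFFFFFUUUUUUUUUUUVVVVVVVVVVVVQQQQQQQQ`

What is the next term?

Term n consists of 3n-2 F's, followed by 3n-1 U's, followed by 3n V's, followed by 2n Q's, where the shown terms are n = 2, 3, 4.
At n = 5 the blocks have lengths 13, 14, 15, 10.

FFFFFFFFFFFFFUUUUUUUUUUUUUUVVVVVVVVVVVVVVVQQQQQQQQQQ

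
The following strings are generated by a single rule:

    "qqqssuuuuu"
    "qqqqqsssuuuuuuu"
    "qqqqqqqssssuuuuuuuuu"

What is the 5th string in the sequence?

qqqqqqqqqqqssssssuuuuuuuuuuuuu

Term n consists of 2n-1 q's, followed by n s's, followed by 2n+1 u's, where the shown terms are n = 2, 3, 4.
At n = 6 the blocks have lengths 11, 6, 13.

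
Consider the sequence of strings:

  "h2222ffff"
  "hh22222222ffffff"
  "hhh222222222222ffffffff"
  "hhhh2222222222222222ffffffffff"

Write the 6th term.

hhhhhh222222222222222222222222ffffffffffffff

Each string has the form h^{n} 2^{4n} f^{2n+2} (n = 1, 2, …).
At n = 6 the blocks have lengths 6, 24, 14.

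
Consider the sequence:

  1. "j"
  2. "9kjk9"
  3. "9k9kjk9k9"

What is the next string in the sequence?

9k9k9kjk9k9k9

Every step adds 9k to the front and k9 to the end of the previous string.
One more step from 9k9kjk9k9 gives the answer.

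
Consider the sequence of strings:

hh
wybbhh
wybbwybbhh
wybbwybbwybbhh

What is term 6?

wybbwybbwybbwybbwybbhh

Each term is the previous one with wybb prepended.
From wybbwybbwybbhh, 2 further steps: wybbwybbwybbhh → wybbwybbwybbwybbhh → (answer).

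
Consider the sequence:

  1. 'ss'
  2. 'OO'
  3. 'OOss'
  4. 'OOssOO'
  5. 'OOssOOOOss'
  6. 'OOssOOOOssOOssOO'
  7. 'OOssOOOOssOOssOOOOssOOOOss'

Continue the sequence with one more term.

OOssOOOOssOOssOOOOssOOOOssOOssOOOOssOOssOO

From term 3 onward, concatenate the last term with the second-to-last: OO·ss = OOss, OOss·OO = OOssOO, …
The next term joins OOssOOOOssOOssOOOOssOOOOss and OOssOOOOssOOssOO.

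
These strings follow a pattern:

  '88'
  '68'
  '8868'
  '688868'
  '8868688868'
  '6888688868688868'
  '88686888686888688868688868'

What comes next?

688868886868886888686888686888688868688868

Each term (from the third on) is the two preceding terms concatenated in order: term 3 = 88·68 = 8868.
So term 8 is 6888688868688868·88686888686888688868688868.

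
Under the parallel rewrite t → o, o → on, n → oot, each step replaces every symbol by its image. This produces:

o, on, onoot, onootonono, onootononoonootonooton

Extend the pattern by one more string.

φ(onootononoonootonooton) expands symbol-by-symbol to on oot on on o on oot on oot on on oot on on o on oot on on o on oot; joining the 22 pieces gives the next term.

onootononoonootonootononootononoonootononoonoot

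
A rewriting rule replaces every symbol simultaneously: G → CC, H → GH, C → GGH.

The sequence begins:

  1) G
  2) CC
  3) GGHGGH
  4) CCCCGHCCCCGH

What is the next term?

GGHGGHGGHGGHCCGHGGHGGHGGHGGHCCGH

Rewriting each symbol of CCCCGHCCCCGH: C→GGH, C→GGH, C→GGH, C→GGH, G→CC, H→GH, C→GGH, C→GGH, C→GGH, C→GGH, G→CC, H→GH, which concatenates to GGH GGH GGH GGH CC GH GGH GGH GGH GGH CC GH.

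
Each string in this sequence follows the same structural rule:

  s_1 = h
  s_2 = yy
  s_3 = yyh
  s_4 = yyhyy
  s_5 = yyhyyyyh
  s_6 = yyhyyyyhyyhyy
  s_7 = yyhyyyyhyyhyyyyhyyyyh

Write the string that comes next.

From term 3 onward, concatenate the last term with the second-to-last: yy·h = yyh, yyh·yy = yyhyy, …
The next term joins yyhyyyyhyyhyyyyhyyyyh and yyhyyyyhyyhyy.

yyhyyyyhyyhyyyyhyyyyhyyhyyyyhyyhyy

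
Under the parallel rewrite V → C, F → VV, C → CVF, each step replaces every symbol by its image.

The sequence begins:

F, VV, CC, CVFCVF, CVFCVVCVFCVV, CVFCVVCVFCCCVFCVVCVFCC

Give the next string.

Replace each of the 22 characters of CVFCVVCVFCCCVFCVVCVFCC in place — CVF C VV CVF C C CVF C VV CVF CVF CVF C VV CVF C C CVF C VV CVF CVF — and concatenate.

CVFCVVCVFCCCVFCVVCVFCVFCVFCVVCVFCCCVFCVVCVFCVF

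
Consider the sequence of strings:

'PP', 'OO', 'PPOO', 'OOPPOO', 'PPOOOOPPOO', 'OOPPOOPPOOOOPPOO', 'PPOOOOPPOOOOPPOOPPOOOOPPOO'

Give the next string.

OOPPOOPPOOOOPPOOPPOOOOPPOOOOPPOOPPOOOOPPOO

Each term (from the third on) is the two preceding terms concatenated in order: term 3 = PP·OO = PPOO.
The next term joins OOPPOOPPOOOOPPOO and PPOOOOPPOOOOPPOOPPOOOOPPOO.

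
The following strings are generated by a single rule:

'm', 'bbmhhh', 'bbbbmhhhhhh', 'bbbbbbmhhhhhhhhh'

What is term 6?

bbbbbbbbbbmhhhhhhhhhhhhhhh

s(k+1) = bb·s(k)·hhh, so each term gains bb as a prefix and hhh as a suffix.
From bbbbbbmhhhhhhhhh, 2 further steps: bbbbbbmhhhhhhhhh → bbbbbbbbmhhhhhhhhhhhh → (answer).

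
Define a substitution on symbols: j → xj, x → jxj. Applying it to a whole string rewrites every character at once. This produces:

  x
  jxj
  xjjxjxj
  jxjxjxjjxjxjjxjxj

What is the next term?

Rewriting the 17 symbols of jxjxjxjjxjxjjxjxj one by one yields xj jxj xj jxj xj jxj xj xj jxj xj jxj xj xj jxj xj jxj xj; concatenated:

xjjxjxjjxjxjjxjxjxjjxjxjjxjxjxjjxjxjjxjxj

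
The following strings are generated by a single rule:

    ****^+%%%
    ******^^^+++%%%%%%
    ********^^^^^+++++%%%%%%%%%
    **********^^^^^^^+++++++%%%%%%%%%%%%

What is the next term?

Each string has the form *^{2n+2} ^^{2n-1} +^{2n-1} %^{3n} (n = 1, 2, …).
For the next term, n = 5, so the run lengths are 12, 9, 9, 15.

************^^^^^^^^^+++++++++%%%%%%%%%%%%%%%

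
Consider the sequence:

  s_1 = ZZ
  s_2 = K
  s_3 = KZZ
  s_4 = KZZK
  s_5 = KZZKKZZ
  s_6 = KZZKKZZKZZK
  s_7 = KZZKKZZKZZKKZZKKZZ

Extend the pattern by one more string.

Each term (from the third on) is the previous term followed by the one before it: term 3 = K·ZZ = KZZ.
So term 8 is KZZKKZZKZZKKZZKKZZ·KZZKKZZKZZK.

KZZKKZZKZZKKZZKKZZKZZKKZZKZZK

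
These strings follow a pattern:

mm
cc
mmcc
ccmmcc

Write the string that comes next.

From term 3 onward, concatenate the second-to-last term with the last: mm·cc = mmcc, cc·mmcc = ccmmcc, …
So term 5 is mmcc·ccmmcc.

mmccccmmcc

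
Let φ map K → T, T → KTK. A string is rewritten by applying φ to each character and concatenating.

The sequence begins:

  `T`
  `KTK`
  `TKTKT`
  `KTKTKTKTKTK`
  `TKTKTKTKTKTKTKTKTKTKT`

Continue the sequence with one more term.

Replace each of the 21 characters of TKTKTKTKTKTKTKTKTKTKT in place — KTK T KTK T KTK T KTK T KTK T KTK T KTK T KTK T KTK T KTK T KTK — and concatenate.

KTKTKTKTKTKTKTKTKTKTKTKTKTKTKTKTKTKTKTKTKTK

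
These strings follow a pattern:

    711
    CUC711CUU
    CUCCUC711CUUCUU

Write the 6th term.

s(k+1) = CUC·s(k)·CUU, so each term gains CUC as a prefix and CUU as a suffix.
From CUCCUC711CUUCUU, 3 further steps: CUCCUC711CUUCUU → CUCCUCCUC711CUUCUUCUU → CUCCUCCUCCUC711CUUCUUCUUCUU → (answer).

CUCCUCCUCCUCCUC711CUUCUUCUUCUUCUU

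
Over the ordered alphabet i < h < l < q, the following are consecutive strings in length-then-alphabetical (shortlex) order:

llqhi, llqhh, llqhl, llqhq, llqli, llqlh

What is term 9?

Stepping forward 3 times from llqlh: llqlh → llqll → llqlq, then the target.

llqqi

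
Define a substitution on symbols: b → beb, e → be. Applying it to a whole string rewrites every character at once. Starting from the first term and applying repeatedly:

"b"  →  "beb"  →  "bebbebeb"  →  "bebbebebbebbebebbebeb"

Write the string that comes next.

Replace each of the 21 characters of bebbebebbebbebebbebeb in place — beb be beb beb be beb be beb beb be beb beb be beb be beb beb be beb be beb — and concatenate.

bebbebebbebbebebbebebbebbebebbebbebebbebebbebbebebbebeb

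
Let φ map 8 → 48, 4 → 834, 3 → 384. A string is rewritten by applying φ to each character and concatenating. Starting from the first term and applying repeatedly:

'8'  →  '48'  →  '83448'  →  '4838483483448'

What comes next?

Rewriting the 13 symbols of 4838483483448 one by one yields 834 48 384 48 834 48 384 834 48 384 834 834 48; concatenated:

8344838448834483848344838483483448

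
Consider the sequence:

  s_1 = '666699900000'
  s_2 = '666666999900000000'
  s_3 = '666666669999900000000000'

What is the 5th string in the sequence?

666666666666999999900000000000000000

The n-th term is 2n 6's then n+1 9's then 3n-1 0's, where the shown terms are n = 2, 3, 4.
For term 5, n = 6, so the run lengths are 12, 7, 17.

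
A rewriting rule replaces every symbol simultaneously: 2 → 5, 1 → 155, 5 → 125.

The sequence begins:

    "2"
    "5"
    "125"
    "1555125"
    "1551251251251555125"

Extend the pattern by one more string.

1551251251555125155512515551251551251251251555125

φ(1551251251251555125) expands symbol-by-symbol to 155 125 125 155 5 125 155 5 125 155 5 125 155 125 125 125 155 5 125; joining the 19 pieces gives the next term.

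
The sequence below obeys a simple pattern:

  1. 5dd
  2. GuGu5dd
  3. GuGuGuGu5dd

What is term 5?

Each term is the previous one with GuGu prepended.
From GuGuGuGu5dd, 2 further steps: GuGuGuGu5dd → GuGuGuGuGuGu5dd → (answer).

GuGuGuGuGuGuGuGu5dd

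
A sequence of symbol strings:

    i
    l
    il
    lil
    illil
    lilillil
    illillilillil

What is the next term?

From term 3 onward, concatenate the second-to-last term with the last: i·l = il, l·il = lil, …
So term 8 is lilillil·illillilillil.

lilillilillillilillil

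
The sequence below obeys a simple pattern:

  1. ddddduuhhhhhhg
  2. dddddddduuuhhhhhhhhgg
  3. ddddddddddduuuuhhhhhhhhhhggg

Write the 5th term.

Reading off run lengths: d runs 5, 8, 11; u runs 2, 3, 4; h runs 6, 8, 10; g runs 1, 2, 3 — each is linear in n, where the shown terms are n = 2, 3, 4.
At n = 6 the blocks have lengths 17, 6, 14, 5.

ddddddddddddddddduuuuuuhhhhhhhhhhhhhhggggg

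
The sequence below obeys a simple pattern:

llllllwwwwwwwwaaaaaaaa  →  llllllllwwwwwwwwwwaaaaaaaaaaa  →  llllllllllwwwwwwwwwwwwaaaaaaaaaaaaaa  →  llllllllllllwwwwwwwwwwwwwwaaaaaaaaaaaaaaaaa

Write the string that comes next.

llllllllllllllwwwwwwwwwwwwwwwwaaaaaaaaaaaaaaaaaaaa

Reading off run lengths: l runs 6, 8, 10, 12; w runs 8, 10, 12, 14; a runs 8, 11, 14, 17 — each is linear in n, where the shown terms are n = 3, 4, 5, 6.
For the next term, n = 7, so the run lengths are 14, 16, 20.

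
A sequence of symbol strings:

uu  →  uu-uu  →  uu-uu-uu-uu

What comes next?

uu-uu-uu-uu-uu-uu-uu-uu

Each string is two copies of the previous one joined by '-'.
So the next term is two copies of uu-uu-uu-uu with '-' between the halves.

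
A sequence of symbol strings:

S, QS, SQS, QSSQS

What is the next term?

From term 3 onward, concatenate the second-to-last term with the last: S·QS = SQS, QS·SQS = QSSQS, …
The next term joins SQS and QSSQS.

SQSQSSQS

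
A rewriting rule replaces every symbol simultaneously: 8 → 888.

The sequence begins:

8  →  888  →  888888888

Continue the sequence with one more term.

Expanding 888888888: 8→888, 8→888, 8→888, 8→888, 8→888, 8→888, 8→888, 8→888, 8→888. Concatenated: 888 888 888 888 888 888 888 888 888.

888888888888888888888888888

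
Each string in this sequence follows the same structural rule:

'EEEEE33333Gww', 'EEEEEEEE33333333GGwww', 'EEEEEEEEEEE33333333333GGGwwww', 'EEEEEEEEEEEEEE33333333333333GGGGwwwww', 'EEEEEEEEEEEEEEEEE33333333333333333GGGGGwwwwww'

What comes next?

EEEEEEEEEEEEEEEEEEEE33333333333333333333GGGGGGwwwwwww

Each string has the form E^{3n+2} 3^{3n+2} G^{n} w^{n+1} (n = 1, 2, …).
For the next term, n = 6, so the run lengths are 20, 20, 6, 7.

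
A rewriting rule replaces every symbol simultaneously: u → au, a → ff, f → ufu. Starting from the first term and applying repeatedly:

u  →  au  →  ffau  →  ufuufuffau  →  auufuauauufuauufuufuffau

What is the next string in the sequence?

ffauauufuauffauffauauufuauffauauufuauauufuauufuufuffau

Replace each of the 24 characters of auufuauauufuauufuufuffau in place — ff au au ufu au ff au ff au au ufu au ff au au ufu au au ufu au ufu ufu ff au — and concatenate.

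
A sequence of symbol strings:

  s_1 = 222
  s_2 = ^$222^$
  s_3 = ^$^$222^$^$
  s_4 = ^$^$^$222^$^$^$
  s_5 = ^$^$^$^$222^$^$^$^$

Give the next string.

^$^$^$^$^$222^$^$^$^$^$

Every step adds ^$ to the front and ^$ to the end of the previous string.
So the next term is ^$·^$^$^$^$222^$^$^$^$·^$.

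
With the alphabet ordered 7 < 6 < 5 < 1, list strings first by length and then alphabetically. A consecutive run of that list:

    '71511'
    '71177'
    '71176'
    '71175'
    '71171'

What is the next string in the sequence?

Treat 71171 as a base-4 numeral over the given alphabet and add one, carrying through any trailing 1's.

71167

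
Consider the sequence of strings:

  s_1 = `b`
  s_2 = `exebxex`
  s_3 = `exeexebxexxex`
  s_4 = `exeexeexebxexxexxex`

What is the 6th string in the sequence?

exeexeexeexeexebxexxexxexxexxex

s(k+1) = exe·s(k)·xex, so each term gains exe as a prefix and xex as a suffix.
From exeexeexebxexxexxex, 2 further steps: exeexeexebxexxexxex → exeexeexeexebxexxexxexxex → (answer).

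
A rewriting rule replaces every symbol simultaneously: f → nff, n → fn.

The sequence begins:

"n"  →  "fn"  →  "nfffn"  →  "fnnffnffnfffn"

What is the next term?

φ(fnnffnffnfffn) expands symbol-by-symbol to nff fn fn nff nff fn nff nff fn nff nff nff fn; joining the 13 pieces gives the next term.

nfffnfnnffnfffnnffnfffnnffnffnfffn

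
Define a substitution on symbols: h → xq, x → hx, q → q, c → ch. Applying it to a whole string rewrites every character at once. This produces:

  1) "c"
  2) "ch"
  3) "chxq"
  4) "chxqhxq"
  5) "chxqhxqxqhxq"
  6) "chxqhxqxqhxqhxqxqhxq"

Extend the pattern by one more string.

chxqhxqxqhxqhxqxqhxqxqhxqhxqxqhxq

Replace each of the 20 characters of chxqhxqxqhxqhxqxqhxq in place — ch xq hx q xq hx q hx q xq hx q xq hx q hx q xq hx q — and concatenate.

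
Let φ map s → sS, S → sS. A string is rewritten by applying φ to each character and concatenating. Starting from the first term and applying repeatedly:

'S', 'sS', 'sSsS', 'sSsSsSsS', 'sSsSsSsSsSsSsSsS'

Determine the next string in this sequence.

sSsSsSsSsSsSsSsSsSsSsSsSsSsSsSsS

Applying the rule to each of the 16 symbols of sSsSsSsSsSsSsSsS gives the pieces sS sS sS sS sS sS sS sS sS sS sS sS sS sS sS sS, which concatenate to the answer.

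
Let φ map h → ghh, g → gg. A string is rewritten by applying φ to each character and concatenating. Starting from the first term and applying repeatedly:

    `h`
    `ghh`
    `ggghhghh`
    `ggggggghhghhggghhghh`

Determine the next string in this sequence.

Rewriting the 20 symbols of ggggggghhghhggghhghh one by one yields gg gg gg gg gg gg gg ghh ghh gg ghh ghh gg gg gg ghh ghh gg ghh ghh; concatenated:

ggggggggggggggghhghhggghhghhggggggghhghhggghhghh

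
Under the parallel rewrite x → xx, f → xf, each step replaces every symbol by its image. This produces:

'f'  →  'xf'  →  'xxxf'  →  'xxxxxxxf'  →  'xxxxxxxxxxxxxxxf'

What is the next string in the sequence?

Rewriting the 16 symbols of xxxxxxxxxxxxxxxf one by one yields xx xx xx xx xx xx xx xx xx xx xx xx xx xx xx xf; concatenated:

xxxxxxxxxxxxxxxxxxxxxxxxxxxxxxxf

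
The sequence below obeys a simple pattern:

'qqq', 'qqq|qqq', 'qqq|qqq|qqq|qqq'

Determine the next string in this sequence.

Each string is two copies of the previous one joined by '|'.
So the next term is two copies of qqq|qqq|qqq|qqq with '|' between the halves.

qqq|qqq|qqq|qqq|qqq|qqq|qqq|qqq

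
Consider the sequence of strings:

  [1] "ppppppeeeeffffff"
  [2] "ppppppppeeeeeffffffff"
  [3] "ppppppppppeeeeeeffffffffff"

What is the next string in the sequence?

ppppppppppppeeeeeeeffffffffffff

The n-th term is 2n p's then n+1 e's then 2n f's, where the shown terms are n = 3, 4, 5.
At n = 6 the blocks have lengths 12, 7, 12.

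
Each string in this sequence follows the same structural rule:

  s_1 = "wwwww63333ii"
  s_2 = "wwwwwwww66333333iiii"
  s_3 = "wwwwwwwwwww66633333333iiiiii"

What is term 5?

Reading off run lengths: w runs 5, 8, 11; 6 runs 1, 2, 3; 3 runs 4, 6, 8; i runs 2, 4, 6 — each is linear in n (n = 1, 2, …).
For term 5, n = 5, so the run lengths are 17, 5, 12, 10.

wwwwwwwwwwwwwwwww66666333333333333iiiiiiiiii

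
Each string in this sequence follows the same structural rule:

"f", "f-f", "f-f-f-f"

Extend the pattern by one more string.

f-f-f-f-f-f-f-f

Each string is two copies of the previous one joined by '-'.
So the next term is two copies of f-f-f-f with '-' between the halves.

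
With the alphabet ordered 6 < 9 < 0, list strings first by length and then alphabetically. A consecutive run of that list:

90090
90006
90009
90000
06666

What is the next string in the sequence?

Treat 06666 as a base-3 numeral over the given alphabet and add one, carrying through any trailing 0's.

06669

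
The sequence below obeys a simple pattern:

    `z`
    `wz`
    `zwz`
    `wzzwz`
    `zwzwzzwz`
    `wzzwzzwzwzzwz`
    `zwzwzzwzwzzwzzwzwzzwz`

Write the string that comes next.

Each term (from the third on) is the two preceding terms concatenated in order: term 3 = z·wz = zwz.
The next term joins wzzwzzwzwzzwz and zwzwzzwzwzzwzzwzwzzwz.

wzzwzzwzwzzwzzwzwzzwzwzzwzzwzwzzwz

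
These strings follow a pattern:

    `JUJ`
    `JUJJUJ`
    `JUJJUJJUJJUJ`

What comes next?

JUJJUJJUJJUJJUJJUJJUJJUJ

Every step duplicates the string.
So the next term is two copies of JUJJUJJUJJUJ.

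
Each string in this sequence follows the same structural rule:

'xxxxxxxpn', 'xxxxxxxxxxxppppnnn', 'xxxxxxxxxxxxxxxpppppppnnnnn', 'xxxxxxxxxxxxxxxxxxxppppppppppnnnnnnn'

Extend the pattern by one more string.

The n-th term is 4n+3 x's then 3n-2 p's then 2n-1 n's (n = 1, 2, …).
At n = 5 the blocks have lengths 23, 13, 9.

xxxxxxxxxxxxxxxxxxxxxxxpppppppppppppnnnnnnnnn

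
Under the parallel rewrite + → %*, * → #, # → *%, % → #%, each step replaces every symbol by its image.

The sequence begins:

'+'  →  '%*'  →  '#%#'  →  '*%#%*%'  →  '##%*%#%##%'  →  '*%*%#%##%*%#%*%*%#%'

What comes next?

##%##%*%#%*%*%#%##%*%#%##%##%*%#%

Replace each of the 19 characters of *%*%#%##%*%#%*%*%#% in place — # #% # #% *% #% *% *% #% # #% *% #% # #% # #% *% #% — and concatenate.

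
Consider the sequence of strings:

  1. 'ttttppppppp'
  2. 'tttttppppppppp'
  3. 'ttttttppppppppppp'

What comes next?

Each string has the form t^{n+1} p^{2n+1}, where the shown terms are n = 3, 4, 5.
Setting n = 6 gives 7, 13 characters in each block.

tttttttppppppppppppp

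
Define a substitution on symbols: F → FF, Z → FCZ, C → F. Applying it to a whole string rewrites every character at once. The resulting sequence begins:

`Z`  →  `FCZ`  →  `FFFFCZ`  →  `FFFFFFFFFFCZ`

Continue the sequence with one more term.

FFFFFFFFFFFFFFFFFFFFFFCZ

Rewriting each symbol of FFFFFFFFFFCZ: F→FF, F→FF, F→FF, F→FF, F→FF, F→FF, F→FF, F→FF, F→FF, F→FF, C→F, Z→FCZ, which concatenates to FF FF FF FF FF FF FF FF FF FF F FCZ.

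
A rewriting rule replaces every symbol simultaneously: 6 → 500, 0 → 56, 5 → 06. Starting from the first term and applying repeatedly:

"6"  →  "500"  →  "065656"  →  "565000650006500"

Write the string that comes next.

Rewriting the 15 symbols of 565000650006500 one by one yields 06 500 06 56 56 56 500 06 56 56 56 500 06 56 56; concatenated:

065000656565650006565656500065656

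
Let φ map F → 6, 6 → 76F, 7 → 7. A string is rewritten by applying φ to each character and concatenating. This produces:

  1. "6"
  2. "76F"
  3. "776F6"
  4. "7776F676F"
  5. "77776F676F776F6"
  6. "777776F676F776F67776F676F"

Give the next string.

φ(777776F676F776F67776F676F) expands symbol-by-symbol to 7 7 7 7 7 76F 6 76F 7 76F 6 7 7 76F 6 76F 7 7 7 76F 6 76F 7 76F 6; joining the 25 pieces gives the next term.

7777776F676F776F67776F676F77776F676F776F6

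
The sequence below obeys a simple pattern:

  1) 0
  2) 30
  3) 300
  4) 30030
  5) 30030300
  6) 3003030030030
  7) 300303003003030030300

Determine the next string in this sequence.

From term 3 onward, concatenate the last term with the second-to-last: 30·0 = 300, 300·30 = 30030, …
The next term joins 300303003003030030300 and 3003030030030.

3003030030030300303003003030030030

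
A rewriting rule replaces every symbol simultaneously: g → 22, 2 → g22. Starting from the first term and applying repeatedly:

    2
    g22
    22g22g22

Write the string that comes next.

Expanding 22g22g22: 2→g22, 2→g22, g→22, 2→g22, 2→g22, g→22, 2→g22, 2→g22. Concatenated: g22 g22 22 g22 g22 22 g22 g22.

g22g2222g22g2222g22g22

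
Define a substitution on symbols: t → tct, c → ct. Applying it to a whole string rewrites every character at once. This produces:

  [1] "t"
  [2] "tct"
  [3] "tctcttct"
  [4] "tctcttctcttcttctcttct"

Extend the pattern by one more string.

Rewriting the 21 symbols of tctcttctcttcttctcttct one by one yields tct ct tct ct tct tct ct tct ct tct tct ct tct tct ct tct ct tct tct ct tct; concatenated:

tctcttctcttcttctcttctcttcttctcttcttctcttctcttcttctcttct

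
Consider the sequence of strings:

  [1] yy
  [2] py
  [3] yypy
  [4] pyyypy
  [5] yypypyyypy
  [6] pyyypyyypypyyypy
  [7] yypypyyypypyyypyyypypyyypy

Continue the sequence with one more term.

This is a Fibonacci-style word recurrence s(k) = s(k−2)·s(k−1): e.g. yy·py = yypy.
So term 8 is pyyypyyypypyyypy·yypypyyypypyyypyyypypyyypy.

pyyypyyypypyyypyyypypyyypypyyypyyypypyyypy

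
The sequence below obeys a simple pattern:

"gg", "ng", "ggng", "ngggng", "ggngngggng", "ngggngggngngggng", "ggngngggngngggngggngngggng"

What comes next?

ngggngggngngggngggngngggngngggngggngngggng

This is a Fibonacci-style word recurrence s(k) = s(k−2)·s(k−1): e.g. gg·ng = ggng.
So term 8 is ngggngggngngggng·ggngngggngngggngggngngggng.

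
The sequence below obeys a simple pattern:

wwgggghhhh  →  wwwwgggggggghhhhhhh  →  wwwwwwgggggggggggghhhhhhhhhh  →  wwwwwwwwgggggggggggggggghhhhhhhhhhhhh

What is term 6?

wwwwwwwwwwwwgggggggggggggggggggggggghhhhhhhhhhhhhhhhhhh

The n-th term is 2n w's then 4n g's then 3n+1 h's (n = 1, 2, …).
At n = 6 the blocks have lengths 12, 24, 19.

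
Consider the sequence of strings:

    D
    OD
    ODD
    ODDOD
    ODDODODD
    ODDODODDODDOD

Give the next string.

Each term (from the third on) is the previous term followed by the one before it: term 3 = OD·D = ODD.
The next term joins ODDODODDODDOD and ODDODODD.

ODDODODDODDODODDODODD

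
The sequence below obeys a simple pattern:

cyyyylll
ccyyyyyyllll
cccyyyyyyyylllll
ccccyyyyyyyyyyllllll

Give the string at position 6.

ccccccyyyyyyyyyyyyyyllllllll

Reading off run lengths: c runs 1, 2, 3, 4; y runs 4, 6, 8, 10; l runs 3, 4, 5, 6 — each is linear in n, where the shown terms are n = 2, 3, 4, 5.
Setting n = 7 gives 6, 14, 8 characters in each block.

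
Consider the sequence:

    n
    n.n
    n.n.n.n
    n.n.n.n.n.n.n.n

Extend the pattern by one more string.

Each string is two copies of the previous one joined by '.'.
Doubling n.n.n.n.n.n.n.n with '.' between the halves:

n.n.n.n.n.n.n.n.n.n.n.n.n.n.n.n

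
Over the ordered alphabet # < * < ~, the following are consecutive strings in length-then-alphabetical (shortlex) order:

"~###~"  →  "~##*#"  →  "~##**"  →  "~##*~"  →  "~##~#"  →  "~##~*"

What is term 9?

Advancing 3 positions from ~##~* through ~##~* → ~##~~ → ~#*## reaches term 9.

~#*#*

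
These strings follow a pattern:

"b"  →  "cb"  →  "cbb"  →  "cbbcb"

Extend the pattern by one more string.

Each term (from the third on) is the previous term followed by the one before it: term 3 = cb·b = cbb.
So term 5 is cbbcb·cbb.

cbbcbcbb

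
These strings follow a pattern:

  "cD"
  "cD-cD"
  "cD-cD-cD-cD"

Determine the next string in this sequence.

s(k+1) = s(k)·-·s(k) — each term doubles the last with '-' between the halves.
One more doubling of cD-cD-cD-cD gives the answer.

cD-cD-cD-cD-cD-cD-cD-cD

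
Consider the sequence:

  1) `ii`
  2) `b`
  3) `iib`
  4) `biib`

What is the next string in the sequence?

iibbiib

This is a Fibonacci-style word recurrence s(k) = s(k−2)·s(k−1): e.g. ii·b = iib.
Continuing: iib · biib gives term 5.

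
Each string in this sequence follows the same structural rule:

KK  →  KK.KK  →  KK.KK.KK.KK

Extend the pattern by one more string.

Each string is two copies of the previous one joined by '.'.
So the next term is two copies of KK.KK.KK.KK with '.' between the halves.

KK.KK.KK.KK.KK.KK.KK.KK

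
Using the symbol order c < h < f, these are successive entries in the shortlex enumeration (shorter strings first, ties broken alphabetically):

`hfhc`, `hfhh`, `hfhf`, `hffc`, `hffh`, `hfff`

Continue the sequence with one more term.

fccc

Find the rightmost character of hfff below f, bump it to the next letter, and reset everything to its right to c.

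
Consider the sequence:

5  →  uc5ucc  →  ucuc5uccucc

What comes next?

ucucuc5uccuccucc

Every step adds uc to the front and ucc to the end of the previous string.
One more step from ucuc5uccucc gives the answer.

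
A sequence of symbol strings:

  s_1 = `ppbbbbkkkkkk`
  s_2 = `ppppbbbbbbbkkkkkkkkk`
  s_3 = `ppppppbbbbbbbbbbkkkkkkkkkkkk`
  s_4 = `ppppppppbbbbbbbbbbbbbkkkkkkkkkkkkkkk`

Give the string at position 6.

ppppppppppppbbbbbbbbbbbbbbbbbbbkkkkkkkkkkkkkkkkkkkkk

Reading off run lengths: p runs 2, 4, 6, 8; b runs 4, 7, 10, 13; k runs 6, 9, 12, 15 — each is linear in n, where the shown terms are n = 2, 3, 4, 5.
For term 6, n = 7, so the run lengths are 12, 19, 21.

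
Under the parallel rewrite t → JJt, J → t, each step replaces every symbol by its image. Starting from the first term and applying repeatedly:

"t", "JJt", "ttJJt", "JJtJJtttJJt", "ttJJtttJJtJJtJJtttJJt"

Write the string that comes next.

Rewriting the 21 symbols of ttJJtttJJtJJtJJtttJJt one by one yields JJt JJt t t JJt JJt JJt t t JJt t t JJt t t JJt JJt JJt t t JJt; concatenated:

JJtJJtttJJtJJtJJtttJJtttJJtttJJtJJtJJtttJJt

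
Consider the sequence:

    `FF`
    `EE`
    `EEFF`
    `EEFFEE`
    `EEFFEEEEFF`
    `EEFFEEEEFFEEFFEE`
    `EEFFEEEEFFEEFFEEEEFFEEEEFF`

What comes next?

EEFFEEEEFFEEFFEEEEFFEEEEFFEEFFEEEEFFEEFFEE

Each term (from the third on) is the previous term followed by the one before it: term 3 = EE·FF = EEFF.
So term 8 is EEFFEEEEFFEEFFEEEEFFEEEEFF·EEFFEEEEFFEEFFEE.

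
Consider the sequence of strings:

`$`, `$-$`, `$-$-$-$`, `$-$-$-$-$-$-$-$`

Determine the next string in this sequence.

$-$-$-$-$-$-$-$-$-$-$-$-$-$-$-$

Every step duplicates the string with '-' between the halves.
So the next term is two copies of $-$-$-$-$-$-$-$ with '-' between the halves.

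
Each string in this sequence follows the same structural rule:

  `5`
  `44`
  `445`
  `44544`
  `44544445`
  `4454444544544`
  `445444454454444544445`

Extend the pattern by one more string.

4454444544544445444454454444544544

From term 3 onward, concatenate the last term with the second-to-last: 44·5 = 445, 445·44 = 44544, …
The next term joins 445444454454444544445 and 4454444544544.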